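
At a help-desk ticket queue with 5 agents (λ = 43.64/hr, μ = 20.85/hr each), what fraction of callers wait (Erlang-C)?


a = λ/μ = 2.0930; ρ = a/5 = 0.4186
P₀ = 0.122143 (from M/M/c formula)
C(c,a) = [a^c/(c!(1−ρ))]·P₀ = [40.16922/(120·0.5814)]·0.122143
= 0.57576·0.122143 = 0.070326

Final: 0.070326


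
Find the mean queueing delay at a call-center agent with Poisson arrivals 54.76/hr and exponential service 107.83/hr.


ρ = 54.76/107.83 = 0.5078
Wq = ρ/(μ−λ) = 0.5078/(107.83 − 54.76) = 0.5078/53.07 = 0.009569 hr

Final: 0.009569 hr


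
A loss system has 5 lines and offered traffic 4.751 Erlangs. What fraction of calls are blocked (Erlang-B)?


B(c,a) = (a^c/c!) / Σ_{k=0}^{c} a^k/k!
a^5/5! = 20.171765
Σ terms (k=0..5): 1.00000 + 4.75100 + 11.28600 + 17.87326 + 21.22897 + 20.17177 = 76.310996
B = 20.171765/76.310996 = 0.264336

Final: 0.264336


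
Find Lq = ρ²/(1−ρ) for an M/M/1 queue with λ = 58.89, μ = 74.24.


ρ = 58.89/74.24 = 0.7932
Lq = ρ²/(1−ρ) = 0.6292/0.2068 = 3.0432

Final: 3.0432


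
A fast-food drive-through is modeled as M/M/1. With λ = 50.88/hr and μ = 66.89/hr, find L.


ρ = λ/μ = 50.88/66.89 = 0.7607
L = ρ/(1−ρ) = 0.7607/(1 − 0.7607) = 0.7607/0.2393 = 3.1780

Final: 3.1780


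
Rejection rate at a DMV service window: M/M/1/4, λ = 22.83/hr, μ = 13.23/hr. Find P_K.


ρ = λ/μ = 22.83/13.23 = 1.7256
P_K = (1−ρ)ρ^K/(1−ρ^(K+1)) = (-0.7256·8.867154)/(1 − 15.301371)
= -6.434216/-14.301371 = 0.449902

Final: 0.449902


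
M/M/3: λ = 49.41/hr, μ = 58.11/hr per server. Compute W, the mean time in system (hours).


a = 0.8503; ρ = 0.2834; P₀ = 0.424672
Lq = P₀·a^c·ρ/(c!(1−ρ)²) = 0.02402
Wq = Lq/λ = 0.02402/49.41 = 0.0004861 hr
W = Wq + 1/μ = 0.0004861 + 0.01721 = 0.01769 hr

Final: 0.01769 hr


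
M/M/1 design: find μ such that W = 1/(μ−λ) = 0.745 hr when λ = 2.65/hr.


W = 1/(μ−λ) ⇒ μ − λ = 1/W = 1/0.745 = 1.3423
μ = λ + 1/W = 2.65 + 1.3423 = 3.9923 per hr

Final: 3.9923 /hr


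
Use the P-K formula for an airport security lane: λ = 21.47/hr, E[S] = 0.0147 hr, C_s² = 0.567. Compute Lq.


ρ = λ·E[S] = 21.47·0.0147 = 0.3156
Lq = ρ²(1+C_s²)/(2(1−ρ)) = 0.09961·(1+0.567)/(2·0.6844)
= 0.09961·1.5670/1.3688 = 0.11403

Final: 0.11403


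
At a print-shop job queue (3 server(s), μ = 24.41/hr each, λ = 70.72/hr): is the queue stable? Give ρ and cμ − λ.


Total capacity cμ = 3·24.41 = 73.23/hr
ρ = λ/(cμ) = 70.72/73.23 = 0.9657
Stable ⇔ ρ < 1: YES
Spare capacity = cμ − λ = 73.23 − 70.72 = 2.51/hr

Final: ρ = 0.9657; stable; margin = 2.51/hr


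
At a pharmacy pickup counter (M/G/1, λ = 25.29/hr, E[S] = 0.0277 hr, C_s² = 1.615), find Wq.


ρ = λ·E[S] = 25.29·0.0277 = 0.7005
E[S²] = E[S]²(1+C_s²) = 0.0277²·(1+1.615) = 0.002006
Wq = λ·E[S²]/(2(1−ρ)) = 25.29·0.002006/(2·0.2995) = 0.08472 hr

Final: 0.08472 hr


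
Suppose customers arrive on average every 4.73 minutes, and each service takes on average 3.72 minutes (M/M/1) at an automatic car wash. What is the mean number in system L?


λ = 60/4.73 = 12.6850 /hr
μ = 60/3.72 = 16.1290 /hr
ρ = λ/μ = 12.6850/16.1290 = 0.7865
L = ρ/(1−ρ) = 0.7865/0.2135 = 3.6832

Final: 3.6832


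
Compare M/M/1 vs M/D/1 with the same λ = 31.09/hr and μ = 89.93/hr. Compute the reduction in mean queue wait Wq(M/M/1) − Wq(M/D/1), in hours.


ρ = 31.09/89.93 = 0.3457
Wq(M/M/1) = ρ/(μ−λ) = 0.3457/58.84 = 0.005875 hr
Wq(M/D/1) = ρ/(2(μ−λ)) = 0.002938 hr
Savings = 0.005875 − 0.002938 = 0.002938 hr

Final: 0.002938 hr


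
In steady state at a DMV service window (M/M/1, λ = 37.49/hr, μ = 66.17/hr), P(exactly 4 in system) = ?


ρ = 37.49/66.17 = 0.5666
P_n = (1−ρ)·ρ^n = (1 − 0.5666)·0.5666^4 = 0.4334·0.103043 = 0.044662

Final: 0.044662


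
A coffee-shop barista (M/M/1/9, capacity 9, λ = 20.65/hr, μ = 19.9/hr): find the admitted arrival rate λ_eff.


ρ = 1.0377; P_K = (1−ρ)ρ^9/(1−ρ^10) = 0.117450
λ_eff = λ(1 − P_K) = 20.65·(1 − 0.117450) = 20.65·0.882550 = 18.2247 /hr

Final: 18.2247 /hr


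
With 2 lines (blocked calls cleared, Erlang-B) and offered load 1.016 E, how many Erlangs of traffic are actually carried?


B(2,1.016) = 0.203832 (Erlang-B)
Carried load = a(1 − B) = 1.016·(1 − 0.203832) = 1.016·0.796168 = 0.8089 E

Final: 0.8089 Erlangs


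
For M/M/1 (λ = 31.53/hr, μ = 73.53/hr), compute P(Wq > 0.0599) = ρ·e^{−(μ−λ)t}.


ρ = 31.53/73.53 = 0.4288
P(Wq > t) = ρ·e^{−(μ−λ)t} = 0.4288·e^{−2.5158}
= 0.4288·0.080798 = 0.034647

Final: 0.034647


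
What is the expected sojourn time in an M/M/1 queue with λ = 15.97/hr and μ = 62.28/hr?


W = 1/(μ−λ) = 1/(62.28 − 15.97) = 1/46.31 = 0.02159 hr

Final: 0.02159 hr


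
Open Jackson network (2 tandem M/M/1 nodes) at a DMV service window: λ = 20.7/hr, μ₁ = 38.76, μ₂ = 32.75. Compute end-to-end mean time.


Each node sees arrival rate λ = 20.7/hr (tandem ⇒ throughput preserved).
W₁ = 1/(μ₁−λ) = 1/(38.76−20.7) = 0.05537 hr
W₂ = 1/(μ₂−λ) = 1/(32.75−20.7) = 0.08299 hr
W_total = W₁ + W₂ = 0.05537 + 0.08299 = 0.13836 hr

Final: 0.13836 hr


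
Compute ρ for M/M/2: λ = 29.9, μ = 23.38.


ρ = λ/(cμ) = 29.9/(2·23.38) = 29.9/46.76 = 0.6394

Final: 0.6394


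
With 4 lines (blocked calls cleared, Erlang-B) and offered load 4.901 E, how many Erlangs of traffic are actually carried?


B(4,4.901) = 0.390439 (Erlang-B)
Carried load = a(1 − B) = 4.901·(1 − 0.390439) = 4.901·0.609561 = 2.9875 E

Final: 2.9875 Erlangs


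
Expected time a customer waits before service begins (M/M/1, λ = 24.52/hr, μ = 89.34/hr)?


ρ = 24.52/89.34 = 0.2745
Wq = ρ/(μ−λ) = 0.2745/(89.34 − 24.52) = 0.2745/64.82 = 0.004234 hr

Final: 0.004234 hr


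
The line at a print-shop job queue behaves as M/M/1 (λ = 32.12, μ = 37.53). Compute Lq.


ρ = 32.12/37.53 = 0.8558
Lq = ρ²/(1−ρ) = 0.7325/0.1442 = 5.0813

Final: 5.0813


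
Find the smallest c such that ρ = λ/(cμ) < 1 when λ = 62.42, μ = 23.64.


Stability requires cμ > λ ⇔ c > λ/μ.
λ/μ = 62.42/23.64 = 2.6404
Minimum integer c = ⌊2.6404⌋ + 1 = 3
Check: 3·23.64 = 70.92 > 62.42, while 2·23.64 = 47.28 ≤ 62.42

Final: 3 servers


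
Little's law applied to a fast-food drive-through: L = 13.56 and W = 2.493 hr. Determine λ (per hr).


λ = L/W = 13.56/2.493 = 5.4392 /hr

Final: 5.4392 /hr


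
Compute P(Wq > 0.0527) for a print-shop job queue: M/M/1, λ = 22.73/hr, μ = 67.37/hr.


ρ = 22.73/67.37 = 0.3374
P(Wq > t) = ρ·e^{−(μ−λ)t} = 0.3374·e^{−2.3525}
= 0.3374·0.095128 = 0.032095

Final: 0.032095


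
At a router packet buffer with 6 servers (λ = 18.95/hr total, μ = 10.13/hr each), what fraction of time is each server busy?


ρ = λ/(cμ) = 18.95/(6·10.13) = 18.95/60.78 = 0.3118

Final: 0.3118


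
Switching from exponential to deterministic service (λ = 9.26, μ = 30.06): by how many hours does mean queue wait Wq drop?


ρ = 9.26/30.06 = 0.3081
Wq(M/M/1) = ρ/(μ−λ) = 0.3081/20.80 = 0.01481 hr
Wq(M/D/1) = ρ/(2(μ−λ)) = 0.007405 hr
Savings = 0.01481 − 0.007405 = 0.007405 hr

Final: 0.007405 hr


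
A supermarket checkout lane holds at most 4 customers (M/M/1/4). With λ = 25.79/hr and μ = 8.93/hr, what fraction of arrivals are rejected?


ρ = λ/μ = 25.79/8.93 = 2.8880
P_K = (1−ρ)ρ^K/(1−ρ^(K+1)) = (-1.8880·69.566401)/(1 − 200.909011)
= -131.342611/-199.909011 = 0.657012

Final: 0.657012


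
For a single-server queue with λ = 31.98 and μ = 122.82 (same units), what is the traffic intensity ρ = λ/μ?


ρ = λ/μ = 31.98/122.82 = 0.2604

Final: 0.2604


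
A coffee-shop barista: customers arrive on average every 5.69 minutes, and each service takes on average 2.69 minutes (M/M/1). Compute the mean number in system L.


λ = 60/5.69 = 10.5448 /hr
μ = 60/2.69 = 22.3048 /hr
ρ = λ/μ = 10.5448/22.3048 = 0.4728
L = ρ/(1−ρ) = 0.4728/0.5272 = 0.8967

Final: 0.8967


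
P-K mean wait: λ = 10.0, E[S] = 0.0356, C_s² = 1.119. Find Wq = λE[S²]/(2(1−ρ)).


ρ = λ·E[S] = 10.0·0.0356 = 0.3560
E[S²] = E[S]²(1+C_s²) = 0.0356²·(1+1.119) = 0.002686
Wq = λ·E[S²]/(2(1−ρ)) = 10.0·0.002686/(2·0.6440) = 0.02085 hr

Final: 0.02085 hr


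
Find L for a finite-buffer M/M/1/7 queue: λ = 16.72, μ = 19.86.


ρ = 16.72/19.86 = 0.8419
L = ρ[1 − (K+1)ρ^K + Kρ^(K+1)] / [(1−ρ)(1−ρ^(K+1))]
Numerator: 0.8419·(1 − 8·0.299778 + 7·0.252381) = 0.310191
Denominator: (0.1581)·(0.747619) = 0.118204
L = 0.310191/0.118204 = 2.6242

Final: 2.6242


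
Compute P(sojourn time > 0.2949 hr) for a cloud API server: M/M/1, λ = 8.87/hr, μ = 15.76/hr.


W ~ Exponential(μ−λ) for M/M/1.
μ − λ = 15.76 − 8.87 = 6.8900
P(W > t) = e^{−(μ−λ)t} = e^{−2.0319} = 0.131091

Final: 0.131091


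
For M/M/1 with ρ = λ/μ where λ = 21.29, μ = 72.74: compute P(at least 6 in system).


ρ = 21.29/72.74 = 0.2927
P(N ≥ n) = ρ^n = 0.2927^6 = 0.0006287

Final: 0.0006287


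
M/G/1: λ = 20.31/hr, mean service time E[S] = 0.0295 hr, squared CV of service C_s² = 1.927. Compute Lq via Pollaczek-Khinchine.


ρ = λ·E[S] = 20.31·0.0295 = 0.5991
Lq = ρ²(1+C_s²)/(2(1−ρ)) = 0.3590·(1+1.927)/(2·0.4009)
= 0.3590·2.9270/0.8017 = 1.31060

Final: 1.31060


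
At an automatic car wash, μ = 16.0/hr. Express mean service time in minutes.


Mean service time = 1/μ = 1/16.0 hour = 0.06250 hour
In minutes: 0.06250 × 60 = 3.7500 min

Final: 3.7500 min


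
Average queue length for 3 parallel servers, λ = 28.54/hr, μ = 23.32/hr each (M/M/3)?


a = λ/μ = 1.2238; ρ = a/3 = 0.4079
P₀ = 0.286635
Lq = P₀·a^c·ρ / (c!·(1−ρ)²) = 0.286635·1.83306·0.4079/(6·0.35053)
= 0.10192

Final: 0.10192


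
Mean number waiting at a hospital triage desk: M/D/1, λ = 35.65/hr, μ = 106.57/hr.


ρ = 35.65/106.57 = 0.3345
M/D/1: Lq = ρ²/(2(1−ρ)) = 0.1119/(2·0.6655) = 0.08408

Final: 0.08408


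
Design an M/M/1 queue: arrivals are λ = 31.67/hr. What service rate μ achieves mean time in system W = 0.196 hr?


W = 1/(μ−λ) ⇒ μ − λ = 1/W = 1/0.196 = 5.1020
μ = λ + 1/W = 31.67 + 5.1020 = 36.7720 per hr

Final: 36.7720 /hr


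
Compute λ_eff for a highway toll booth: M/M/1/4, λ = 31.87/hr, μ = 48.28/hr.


ρ = 0.6601; P_K = (1−ρ)ρ^4/(1−ρ^5) = 0.073783
λ_eff = λ(1 − P_K) = 31.87·(1 − 0.073783) = 31.87·0.926217 = 29.5185 /hr

Final: 29.5185 /hr


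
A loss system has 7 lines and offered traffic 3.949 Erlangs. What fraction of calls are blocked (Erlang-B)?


B(c,a) = (a^c/c!) / Σ_{k=0}^{c} a^k/k!
a^7/7! = 2.971525
Σ terms (k=0..7): 1.00000 + 3.94900 + 7.79730 + 10.26385 + 10.13298 + 8.00303 + 5.26733 + 2.97153 = 49.385012
B = 2.971525/49.385012 = 0.060171

Final: 0.060171


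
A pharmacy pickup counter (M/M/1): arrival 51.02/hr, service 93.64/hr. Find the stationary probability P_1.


ρ = 51.02/93.64 = 0.5449
P_n = (1−ρ)·ρ^n = (1 − 0.5449)·0.5449^1 = 0.4551·0.544853 = 0.247988

Final: 0.247988


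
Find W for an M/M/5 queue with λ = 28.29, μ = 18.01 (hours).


a = 1.5708; ρ = 0.3142; P₀ = 0.207455
Lq = P₀·a^c·ρ/(c!(1−ρ)²) = 0.01104
Wq = Lq/λ = 0.01104/28.29 = 0.0003903 hr
W = Wq + 1/μ = 0.0003903 + 0.05552 = 0.05592 hr

Final: 0.05592 hr


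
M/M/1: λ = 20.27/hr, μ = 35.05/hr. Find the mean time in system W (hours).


W = 1/(μ−λ) = 1/(35.05 − 20.27) = 1/14.78 = 0.06766 hr

Final: 0.06766 hr


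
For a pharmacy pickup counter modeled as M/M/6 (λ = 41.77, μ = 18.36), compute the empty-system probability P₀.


a = λ/μ = 41.77/18.36 = 2.2751; ρ = a/c = 0.3792
Σ_{k=0}^{5} a^k/k! (terms k=0..5) = 1.00000 + 2.27505 + 2.58794 + 1.96257 + 1.11624 + 0.50790 = 9.44969
Tail: a^6/(6!(1−ρ)) = 138.65987/(720·0.6208) = 0.31021
P₀ = 1/(9.44969 + 0.31021) = 1/9.75990 = 0.102460

Final: 0.102460


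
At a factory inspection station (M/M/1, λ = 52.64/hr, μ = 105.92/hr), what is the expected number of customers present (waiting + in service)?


ρ = λ/μ = 52.64/105.92 = 0.4970
L = ρ/(1−ρ) = 0.4970/(1 − 0.4970) = 0.4970/0.5030 = 0.9880

Final: 0.9880


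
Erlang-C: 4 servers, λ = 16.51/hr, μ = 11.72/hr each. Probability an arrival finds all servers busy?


a = λ/μ = 1.4087; ρ = a/4 = 0.3522
P₀ = 0.242711 (from M/M/c formula)
C(c,a) = [a^c/(c!(1−ρ))]·P₀ = [3.93802/(24·0.6478)]·0.242711
= 0.25328·0.242711 = 0.061475

Final: 0.061475


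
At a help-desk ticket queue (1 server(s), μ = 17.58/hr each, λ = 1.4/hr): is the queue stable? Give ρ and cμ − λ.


Total capacity cμ = 1·17.58 = 17.58/hr
ρ = λ/(cμ) = 1.4/17.58 = 0.07964
Stable ⇔ ρ < 1: YES
Spare capacity = cμ − λ = 17.58 − 1.4 = 16.18/hr

Final: ρ = 0.07964; stable; margin = 16.18/hr


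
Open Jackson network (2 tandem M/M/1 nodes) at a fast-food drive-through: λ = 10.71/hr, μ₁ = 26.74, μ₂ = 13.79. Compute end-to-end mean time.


Each node sees arrival rate λ = 10.71/hr (tandem ⇒ throughput preserved).
W₁ = 1/(μ₁−λ) = 1/(26.74−10.71) = 0.06238 hr
W₂ = 1/(μ₂−λ) = 1/(13.79−10.71) = 0.32468 hr
W_total = W₁ + W₂ = 0.06238 + 0.32468 = 0.38706 hr

Final: 0.38706 hr


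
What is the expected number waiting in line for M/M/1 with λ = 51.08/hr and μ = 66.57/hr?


ρ = 51.08/66.57 = 0.7673
Lq = ρ²/(1−ρ) = 0.5888/0.2327 = 2.5303

Final: 2.5303


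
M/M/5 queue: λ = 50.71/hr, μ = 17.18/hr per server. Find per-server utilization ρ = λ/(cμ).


ρ = λ/(cμ) = 50.71/(5·17.18) = 50.71/85.90 = 0.5903

Final: 0.5903


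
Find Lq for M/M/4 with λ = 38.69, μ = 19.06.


a = λ/μ = 2.0299; ρ = a/4 = 0.5075
P₀ = 0.126253
Lq = P₀·a^c·ρ / (c!·(1−ρ)²) = 0.126253·16.97866·0.5075/(24·0.24258)
= 0.18685

Final: 0.18685


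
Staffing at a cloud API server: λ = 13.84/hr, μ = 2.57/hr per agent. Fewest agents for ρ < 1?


Stability requires cμ > λ ⇔ c > λ/μ.
λ/μ = 13.84/2.57 = 5.3852
Minimum integer c = ⌊5.3852⌋ + 1 = 6
Check: 6·2.57 = 15.42 > 13.84, while 5·2.57 = 12.85 ≤ 13.84

Final: 6 servers


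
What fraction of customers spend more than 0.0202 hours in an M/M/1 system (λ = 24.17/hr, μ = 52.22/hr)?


W ~ Exponential(μ−λ) for M/M/1.
μ − λ = 52.22 − 24.17 = 28.0500
P(W > t) = e^{−(μ−λ)t} = e^{−0.5666} = 0.567446

Final: 0.567446


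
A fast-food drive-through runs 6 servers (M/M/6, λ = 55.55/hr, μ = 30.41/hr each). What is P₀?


a = λ/μ = 55.55/30.41 = 1.8267; ρ = a/c = 0.3045
Σ_{k=0}^{5} a^k/k! (terms k=0..5) = 1.00000 + 1.82670 + 1.66842 + 1.01590 + 0.46394 + 0.16950 = 6.14446
Tail: a^6/(6!(1−ρ)) = 37.15402/(720·0.6955) = 0.07419
P₀ = 1/(6.14446 + 0.07419) = 1/6.21865 = 0.160807

Final: 0.160807


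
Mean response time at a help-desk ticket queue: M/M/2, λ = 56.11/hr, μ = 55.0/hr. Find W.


a = 1.0202; ρ = 0.5101; P₀ = 0.324424
Lq = P₀·a^c·ρ/(c!(1−ρ)²) = 0.35880
Wq = Lq/λ = 0.35880/56.11 = 0.006395 hr
W = Wq + 1/μ = 0.006395 + 0.01818 = 0.02458 hr

Final: 0.02458 hr


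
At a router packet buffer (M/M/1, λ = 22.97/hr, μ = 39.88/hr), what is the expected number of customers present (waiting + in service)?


ρ = λ/μ = 22.97/39.88 = 0.5760
L = ρ/(1−ρ) = 0.5760/(1 − 0.5760) = 0.5760/0.4240 = 1.3584

Final: 1.3584


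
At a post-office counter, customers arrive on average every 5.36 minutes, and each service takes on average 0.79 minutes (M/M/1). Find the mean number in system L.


λ = 60/5.36 = 11.1940 /hr
μ = 60/0.79 = 75.9494 /hr
ρ = λ/μ = 11.1940/75.9494 = 0.1474
L = ρ/(1−ρ) = 0.1474/0.8526 = 0.1729

Final: 0.1729


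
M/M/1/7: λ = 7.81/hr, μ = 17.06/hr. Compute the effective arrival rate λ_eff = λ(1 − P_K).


ρ = 0.4578; P_K = (1−ρ)ρ^7/(1−ρ^8) = 0.002289
λ_eff = λ(1 − P_K) = 7.81·(1 − 0.002289) = 7.81·0.997711 = 7.7921 /hr

Final: 7.7921 /hr


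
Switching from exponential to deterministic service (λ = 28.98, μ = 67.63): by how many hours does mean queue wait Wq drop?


ρ = 28.98/67.63 = 0.4285
Wq(M/M/1) = ρ/(μ−λ) = 0.4285/38.65 = 0.01109 hr
Wq(M/D/1) = ρ/(2(μ−λ)) = 0.005543 hr
Savings = 0.01109 − 0.005543 = 0.005543 hr

Final: 0.005543 hr


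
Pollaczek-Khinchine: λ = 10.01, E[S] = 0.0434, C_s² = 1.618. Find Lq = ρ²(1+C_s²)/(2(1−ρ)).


ρ = λ·E[S] = 10.01·0.0434 = 0.4344
Lq = ρ²(1+C_s²)/(2(1−ρ)) = 0.1887·(1+1.618)/(2·0.5656)
= 0.1887·2.6180/1.1311 = 0.43682

Final: 0.43682


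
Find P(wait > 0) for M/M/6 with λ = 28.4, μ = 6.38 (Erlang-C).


a = λ/μ = 4.4514; ρ = a/6 = 0.7419
P₀ = 0.009723 (from M/M/c formula)
C(c,a) = [a^c/(c!(1−ρ))]·P₀ = [7780.11413/(720·0.2581)]·0.009723
= 41.86667·0.009723 = 0.407061

Final: 0.407061


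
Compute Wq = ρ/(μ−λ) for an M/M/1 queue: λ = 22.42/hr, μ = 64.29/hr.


ρ = 22.42/64.29 = 0.3487
Wq = ρ/(μ−λ) = 0.3487/(64.29 − 22.42) = 0.3487/41.87 = 0.008329 hr

Final: 0.008329 hr


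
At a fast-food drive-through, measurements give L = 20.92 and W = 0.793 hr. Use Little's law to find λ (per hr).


λ = L/W = 20.92/0.793 = 26.3808 /hr

Final: 26.3808 /hr


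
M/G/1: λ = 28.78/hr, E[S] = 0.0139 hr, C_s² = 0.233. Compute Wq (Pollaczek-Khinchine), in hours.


ρ = λ·E[S] = 28.78·0.0139 = 0.4000
E[S²] = E[S]²(1+C_s²) = 0.0139²·(1+0.233) = 0.0002382
Wq = λ·E[S²]/(2(1−ρ)) = 28.78·0.0002382/(2·0.6000) = 0.005714 hr

Final: 0.005714 hr


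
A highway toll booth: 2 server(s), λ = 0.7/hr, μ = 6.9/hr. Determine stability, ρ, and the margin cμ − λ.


Total capacity cμ = 2·6.9 = 13.80/hr
ρ = λ/(cμ) = 0.7/13.80 = 0.05072
Stable ⇔ ρ < 1: YES
Spare capacity = cμ − λ = 13.80 − 0.7 = 13.10/hr

Final: ρ = 0.05072; stable; margin = 13.10/hr


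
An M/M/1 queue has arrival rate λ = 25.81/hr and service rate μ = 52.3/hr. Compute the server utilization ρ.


ρ = λ/μ = 25.81/52.3 = 0.4935

Final: 0.4935


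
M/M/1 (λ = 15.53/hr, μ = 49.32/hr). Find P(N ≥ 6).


ρ = 15.53/49.32 = 0.3149
P(N ≥ n) = ρ^n = 0.3149^6 = 0.0009747

Final: 0.0009747


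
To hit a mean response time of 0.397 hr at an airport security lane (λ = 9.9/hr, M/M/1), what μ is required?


W = 1/(μ−λ) ⇒ μ − λ = 1/W = 1/0.397 = 2.5189
μ = λ + 1/W = 9.9 + 2.5189 = 12.4189 per hr

Final: 12.4189 /hr


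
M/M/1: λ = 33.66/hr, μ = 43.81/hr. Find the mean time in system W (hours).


W = 1/(μ−λ) = 1/(43.81 − 33.66) = 1/10.15 = 0.09852 hr

Final: 0.09852 hr


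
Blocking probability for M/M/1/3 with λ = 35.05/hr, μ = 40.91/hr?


ρ = λ/μ = 35.05/40.91 = 0.8568
P_K = (1−ρ)ρ^K/(1−ρ^(K+1)) = (0.1432·0.628891)/(1 − 0.538808)
= 0.090083/0.461192 = 0.195327

Final: 0.195327


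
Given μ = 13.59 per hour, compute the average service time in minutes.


Mean service time = 1/μ = 1/13.59 hour = 0.07358 hour
In minutes: 0.07358 × 60 = 4.4150 min

Final: 4.4150 min


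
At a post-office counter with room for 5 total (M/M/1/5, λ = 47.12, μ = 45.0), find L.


ρ = 47.12/45.0 = 1.0471
L = ρ[1 − (K+1)ρ^K + Kρ^(K+1)] / [(1−ρ)(1−ρ^(K+1))]
Numerator: 1.0471·(1 − 6·1.258821 + 5·1.318125) = 0.039478
Denominator: (-0.04711)·(-0.318125) = 0.014987
L = 0.039478/0.014987 = 2.6341

Final: 2.6341


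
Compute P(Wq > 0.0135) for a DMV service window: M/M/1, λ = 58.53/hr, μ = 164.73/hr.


ρ = 58.53/164.73 = 0.3553
P(Wq > t) = ρ·e^{−(μ−λ)t} = 0.3553·e^{−1.4337}
= 0.3553·0.238425 = 0.084715

Final: 0.084715


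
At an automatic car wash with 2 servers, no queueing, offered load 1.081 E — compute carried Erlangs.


B(2,1.081) = 0.219219 (Erlang-B)
Carried load = a(1 − B) = 1.081·(1 − 0.219219) = 1.081·0.780781 = 0.8440 E

Final: 0.8440 Erlangs


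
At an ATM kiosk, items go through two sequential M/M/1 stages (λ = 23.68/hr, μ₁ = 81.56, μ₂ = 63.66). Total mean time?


Each node sees arrival rate λ = 23.68/hr (tandem ⇒ throughput preserved).
W₁ = 1/(μ₁−λ) = 1/(81.56−23.68) = 0.01728 hr
W₂ = 1/(μ₂−λ) = 1/(63.66−23.68) = 0.02501 hr
W_total = W₁ + W₂ = 0.01728 + 0.02501 = 0.04229 hr

Final: 0.04229 hr


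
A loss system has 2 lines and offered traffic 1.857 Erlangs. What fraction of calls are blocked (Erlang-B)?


B(c,a) = (a^c/c!) / Σ_{k=0}^{c} a^k/k!
a^2/2! = 1.724225
Σ terms (k=0..2): 1.00000 + 1.85700 + 1.72422 = 4.581225
B = 1.724225/4.581225 = 0.376368

Final: 0.376368


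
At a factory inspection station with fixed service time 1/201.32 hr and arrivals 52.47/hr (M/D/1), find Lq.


ρ = 52.47/201.32 = 0.2606
M/D/1: Lq = ρ²/(2(1−ρ)) = 0.06793/(2·0.7394) = 0.04594

Final: 0.04594


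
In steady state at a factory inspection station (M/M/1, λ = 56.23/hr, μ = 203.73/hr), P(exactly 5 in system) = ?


ρ = 56.23/203.73 = 0.2760
P_n = (1−ρ)·ρ^n = (1 − 0.2760)·0.2760^5 = 0.7240·0.001602 = 0.001160

Final: 0.001160


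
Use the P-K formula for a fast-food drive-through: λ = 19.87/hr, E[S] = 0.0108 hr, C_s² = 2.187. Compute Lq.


ρ = λ·E[S] = 19.87·0.0108 = 0.2146
Lq = ρ²(1+C_s²)/(2(1−ρ)) = 0.04605·(1+2.187)/(2·0.7854)
= 0.04605·3.1870/1.5708 = 0.09343

Final: 0.09343


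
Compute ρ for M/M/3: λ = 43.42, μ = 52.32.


ρ = λ/(cμ) = 43.42/(3·52.32) = 43.42/156.96 = 0.2766

Final: 0.2766


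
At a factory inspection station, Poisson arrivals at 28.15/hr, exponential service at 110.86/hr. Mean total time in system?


W = 1/(μ−λ) = 1/(110.86 − 28.15) = 1/82.71 = 0.01209 hr

Final: 0.01209 hr


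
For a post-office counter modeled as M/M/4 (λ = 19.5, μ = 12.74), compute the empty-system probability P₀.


a = λ/μ = 19.5/12.74 = 1.5306; ρ = a/c = 0.3827
Σ_{k=0}^{3} a^k/k! (terms k=0..3) = 1.00000 + 1.53061 + 1.17139 + 0.59765 = 4.29965
Tail: a^4/(4!(1−ρ)) = 5.48859/(24·0.6173) = 0.37044
P₀ = 1/(4.29965 + 0.37044) = 1/4.67009 = 0.214129

Final: 0.214129


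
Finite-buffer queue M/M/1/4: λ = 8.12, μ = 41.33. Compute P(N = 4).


ρ = λ/μ = 8.12/41.33 = 0.1965
P_K = (1−ρ)ρ^K/(1−ρ^(K+1)) = (0.8035·0.001490)/(1 − 0.0002927)
= 0.001197/0.999707 = 0.001198

Final: 0.001198


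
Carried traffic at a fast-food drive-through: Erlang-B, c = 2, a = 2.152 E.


B(2,2.152) = 0.423508 (Erlang-B)
Carried load = a(1 − B) = 2.152·(1 − 0.423508) = 2.152·0.576492 = 1.2406 E

Final: 1.2406 Erlangs


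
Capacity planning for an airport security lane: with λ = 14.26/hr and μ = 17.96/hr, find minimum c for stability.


Stability requires cμ > λ ⇔ c > λ/μ.
λ/μ = 14.26/17.96 = 0.7940
Minimum integer c = ⌊0.7940⌋ + 1 = 1
Check: 1·17.96 = 17.96 > 14.26, while 0·17.96 = 0.00 ≤ 14.26

Final: 1 servers


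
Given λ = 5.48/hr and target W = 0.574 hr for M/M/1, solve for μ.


W = 1/(μ−λ) ⇒ μ − λ = 1/W = 1/0.574 = 1.7422
μ = λ + 1/W = 5.48 + 1.7422 = 7.2222 per hr

Final: 7.2222 /hr


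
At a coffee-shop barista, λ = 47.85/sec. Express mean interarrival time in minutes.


Mean interarrival time = 1/λ = 1/47.85 second = 0.02090 second
In minutes: 0.02090 × 0.0166667 = 0.0003483 min

Final: 0.0003483 min


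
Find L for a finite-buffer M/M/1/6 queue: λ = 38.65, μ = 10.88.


ρ = 38.65/10.88 = 3.5524
L = ρ[1 − (K+1)ρ^K + Kρ^(K+1)] / [(1−ρ)(1−ρ^(K+1))]
Numerator: 3.5524·(1 − 7·2009.664761 + 6·7139.112410) = 102195.222122
Denominator: (-2.5524)·(-7138.112410) = 18219.244634
L = 102195.222122/18219.244634 = 5.6092

Final: 5.6092


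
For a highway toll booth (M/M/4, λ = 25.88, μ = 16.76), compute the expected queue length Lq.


a = λ/μ = 1.5442; ρ = a/4 = 0.3860
P₀ = 0.211156
Lq = P₀·a^c·ρ / (c!·(1−ρ)²) = 0.211156·5.68540·0.3860/(24·0.37695)
= 0.05123

Final: 0.05123


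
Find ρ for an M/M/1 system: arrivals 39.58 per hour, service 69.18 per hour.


ρ = λ/μ = 39.58/69.18 = 0.5721

Final: 0.5721


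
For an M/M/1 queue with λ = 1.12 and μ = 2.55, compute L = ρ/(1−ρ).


ρ = λ/μ = 1.12/2.55 = 0.4392
L = ρ/(1−ρ) = 0.4392/(1 − 0.4392) = 0.4392/0.5608 = 0.7832

Final: 0.7832


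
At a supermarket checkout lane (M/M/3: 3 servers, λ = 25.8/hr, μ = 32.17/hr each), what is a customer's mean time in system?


a = 0.8020; ρ = 0.2673; P₀ = 0.446245
Lq = P₀·a^c·ρ/(c!(1−ρ)²) = 0.01911
Wq = Lq/λ = 0.01911/25.8 = 0.0007405 hr
W = Wq + 1/μ = 0.0007405 + 0.03108 = 0.03183 hr

Final: 0.03183 hr


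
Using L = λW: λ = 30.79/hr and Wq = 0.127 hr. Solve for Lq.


Lq = λWq = 30.79·0.127 = 3.9103

Final: 3.9103


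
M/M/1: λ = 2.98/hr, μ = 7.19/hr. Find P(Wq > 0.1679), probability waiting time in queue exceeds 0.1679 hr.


ρ = 2.98/7.19 = 0.4145
P(Wq > t) = ρ·e^{−(μ−λ)t} = 0.4145·e^{−0.7069}
= 0.4145·0.493191 = 0.204410

Final: 0.204410


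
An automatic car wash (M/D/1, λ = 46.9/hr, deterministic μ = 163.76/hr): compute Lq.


ρ = 46.9/163.76 = 0.2864
M/D/1: Lq = ρ²/(2(1−ρ)) = 0.08202/(2·0.7136) = 0.05747

Final: 0.05747


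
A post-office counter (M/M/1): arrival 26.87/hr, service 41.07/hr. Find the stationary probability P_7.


ρ = 26.87/41.07 = 0.6542
P_n = (1−ρ)·ρ^n = (1 − 0.6542)·0.6542^7 = 0.3458·0.051310 = 0.017740

Final: 0.017740


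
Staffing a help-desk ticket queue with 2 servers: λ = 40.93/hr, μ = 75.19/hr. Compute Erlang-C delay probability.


a = λ/μ = 0.5444; ρ = a/2 = 0.2722
P₀ = 0.572108 (from M/M/c formula)
C(c,a) = [a^c/(c!(1−ρ))]·P₀ = [0.29632/(2·0.7278)]·0.572108
= 0.20357·0.572108 = 0.116462

Final: 0.116462


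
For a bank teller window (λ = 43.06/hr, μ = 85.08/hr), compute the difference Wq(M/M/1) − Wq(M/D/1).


ρ = 43.06/85.08 = 0.5061
Wq(M/M/1) = ρ/(μ−λ) = 0.5061/42.02 = 0.01204 hr
Wq(M/D/1) = ρ/(2(μ−λ)) = 0.006022 hr
Savings = 0.01204 − 0.006022 = 0.006022 hr

Final: 0.006022 hr


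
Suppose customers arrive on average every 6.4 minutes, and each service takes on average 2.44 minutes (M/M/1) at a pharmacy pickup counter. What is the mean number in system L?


λ = 60/6.4 = 9.3750 /hr
μ = 60/2.44 = 24.5902 /hr
ρ = λ/μ = 9.3750/24.5902 = 0.3812
L = ρ/(1−ρ) = 0.3812/0.6188 = 0.6162

Final: 0.6162


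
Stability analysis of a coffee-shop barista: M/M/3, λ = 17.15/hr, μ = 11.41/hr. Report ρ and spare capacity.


Total capacity cμ = 3·11.41 = 34.23/hr
ρ = λ/(cμ) = 17.15/34.23 = 0.5010
Stable ⇔ ρ < 1: YES
Spare capacity = cμ − λ = 34.23 − 17.15 = 17.08/hr

Final: ρ = 0.5010; stable; margin = 17.08/hr


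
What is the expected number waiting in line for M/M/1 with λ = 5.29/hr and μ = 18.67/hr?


ρ = 5.29/18.67 = 0.2833
Lq = ρ²/(1−ρ) = 0.08028/0.7167 = 0.1120

Final: 0.1120


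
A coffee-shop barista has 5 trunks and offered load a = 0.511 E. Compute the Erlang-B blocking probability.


B(c,a) = (a^c/c!) / Σ_{k=0}^{c} a^k/k!
a^5/5! = 0.0002904
Σ terms (k=0..5): 1.00000 + 0.51100 + 0.13056 + 0.02224 + 0.002841 + 0.0002904 = 1.666931
B = 0.0002904/1.666931 = 0.0001742

Final: 0.0001742


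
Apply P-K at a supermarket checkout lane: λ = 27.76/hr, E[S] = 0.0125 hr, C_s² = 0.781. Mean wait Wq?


ρ = λ·E[S] = 27.76·0.0125 = 0.3470
E[S²] = E[S]²(1+C_s²) = 0.0125²·(1+0.781) = 0.0002783
Wq = λ·E[S²]/(2(1−ρ)) = 27.76·0.0002783/(2·0.6530) = 0.005915 hr

Final: 0.005915 hr


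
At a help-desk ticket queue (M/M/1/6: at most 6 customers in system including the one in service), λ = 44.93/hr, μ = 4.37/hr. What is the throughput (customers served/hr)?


ρ = 10.2815; P_K = (1−ρ)ρ^6/(1−ρ^7) = 0.902738
λ_eff = λ(1 − P_K) = 44.93·(1 − 0.902738) = 44.93·0.097262 = 4.3700 /hr

Final: 4.3700 /hr


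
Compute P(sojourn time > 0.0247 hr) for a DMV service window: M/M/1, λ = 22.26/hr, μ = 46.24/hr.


W ~ Exponential(μ−λ) for M/M/1.
μ − λ = 46.24 − 22.26 = 23.9800
P(W > t) = e^{−(μ−λ)t} = e^{−0.5923} = 0.553050

Final: 0.553050


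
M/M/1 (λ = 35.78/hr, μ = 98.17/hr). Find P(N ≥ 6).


ρ = 35.78/98.17 = 0.3645
P(N ≥ n) = ρ^n = 0.3645^6 = 0.002344

Final: 0.002344


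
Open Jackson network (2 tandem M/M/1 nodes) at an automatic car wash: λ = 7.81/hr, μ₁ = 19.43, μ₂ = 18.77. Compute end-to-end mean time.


Each node sees arrival rate λ = 7.81/hr (tandem ⇒ throughput preserved).
W₁ = 1/(μ₁−λ) = 1/(19.43−7.81) = 0.08606 hr
W₂ = 1/(μ₂−λ) = 1/(18.77−7.81) = 0.09124 hr
W_total = W₁ + W₂ = 0.08606 + 0.09124 = 0.17730 hr

Final: 0.17730 hr


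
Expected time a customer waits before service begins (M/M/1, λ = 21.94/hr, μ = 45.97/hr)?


ρ = 21.94/45.97 = 0.4773
Wq = ρ/(μ−λ) = 0.4773/(45.97 − 21.94) = 0.4773/24.03 = 0.01986 hr

Final: 0.01986 hr


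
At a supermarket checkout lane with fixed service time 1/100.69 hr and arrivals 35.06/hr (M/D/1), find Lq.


ρ = 35.06/100.69 = 0.3482
M/D/1: Lq = ρ²/(2(1−ρ)) = 0.1212/(2·0.6518) = 0.09300

Final: 0.09300


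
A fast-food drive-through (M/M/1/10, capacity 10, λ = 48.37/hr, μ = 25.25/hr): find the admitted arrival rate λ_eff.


ρ = 1.9156; P_K = (1−ρ)ρ^10/(1−ρ^11) = 0.478357
λ_eff = λ(1 − P_K) = 48.37·(1 − 0.478357) = 48.37·0.521643 = 25.2319 /hr

Final: 25.2319 /hr


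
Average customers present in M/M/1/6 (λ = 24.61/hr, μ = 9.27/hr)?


ρ = 24.61/9.27 = 2.6548
L = ρ[1 − (K+1)ρ^K + Kρ^(K+1)] / [(1−ρ)(1−ρ^(K+1))]
Numerator: 2.6548·(1 − 7·350.099328 + 6·929.443847) = 8301.475432
Denominator: (-1.6548)·(-928.443847) = 1536.389279
L = 8301.475432/1536.389279 = 5.4032

Final: 5.4032


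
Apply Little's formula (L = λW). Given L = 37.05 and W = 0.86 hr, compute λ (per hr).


λ = L/W = 37.05/0.86 = 43.0814 /hr

Final: 43.0814 /hr


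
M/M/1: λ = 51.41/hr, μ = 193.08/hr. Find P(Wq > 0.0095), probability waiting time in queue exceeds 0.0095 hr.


ρ = 51.41/193.08 = 0.2663
P(Wq > t) = ρ·e^{−(μ−λ)t} = 0.2663·e^{−1.3459}
= 0.2663·0.260314 = 0.069312

Final: 0.069312


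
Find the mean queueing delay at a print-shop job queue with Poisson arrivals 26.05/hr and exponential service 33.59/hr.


ρ = 26.05/33.59 = 0.7755
Wq = ρ/(μ−λ) = 0.7755/(33.59 − 26.05) = 0.7755/7.54 = 0.1029 hr

Final: 0.1029 hr


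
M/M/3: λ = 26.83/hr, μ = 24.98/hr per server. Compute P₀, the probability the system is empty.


a = λ/μ = 26.83/24.98 = 1.0741; ρ = a/c = 0.3580
Σ_{k=0}^{2} a^k/k! (terms k=0..2) = 1.00000 + 1.07406 + 0.57680 = 2.65086
Tail: a^3/(3!(1−ρ)) = 1.23904/(6·0.6420) = 0.32167
P₀ = 1/(2.65086 + 0.32167) = 1/2.97253 = 0.336414

Final: 0.336414


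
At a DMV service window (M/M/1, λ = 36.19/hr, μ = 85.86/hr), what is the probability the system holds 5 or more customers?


ρ = 36.19/85.86 = 0.4215
P(N ≥ n) = ρ^n = 0.4215^5 = 0.013304

Final: 0.013304


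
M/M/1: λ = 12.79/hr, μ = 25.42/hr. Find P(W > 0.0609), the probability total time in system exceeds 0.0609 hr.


W ~ Exponential(μ−λ) for M/M/1.
μ − λ = 25.42 − 12.79 = 12.6300
P(W > t) = e^{−(μ−λ)t} = e^{−0.7692} = 0.463399

Final: 0.463399


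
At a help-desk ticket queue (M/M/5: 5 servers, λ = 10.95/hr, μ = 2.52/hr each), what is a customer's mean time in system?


a = 4.3452; ρ = 0.8690; P₀ = 0.007048
Lq = P₀·a^c·ρ/(c!(1−ρ)²) = 4.61054
Wq = Lq/λ = 4.61054/10.95 = 0.42105 hr
W = Wq + 1/μ = 0.42105 + 0.39683 = 0.81788 hr

Final: 0.81788 hr


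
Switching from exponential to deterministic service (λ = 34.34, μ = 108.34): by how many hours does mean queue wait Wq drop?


ρ = 34.34/108.34 = 0.3170
Wq(M/M/1) = ρ/(μ−λ) = 0.3170/74.00 = 0.004283 hr
Wq(M/D/1) = ρ/(2(μ−λ)) = 0.002142 hr
Savings = 0.004283 − 0.002142 = 0.002142 hr

Final: 0.002142 hr


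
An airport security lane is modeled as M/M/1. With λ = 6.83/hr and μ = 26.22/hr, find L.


ρ = λ/μ = 6.83/26.22 = 0.2605
L = ρ/(1−ρ) = 0.2605/(1 − 0.2605) = 0.2605/0.7395 = 0.3522

Final: 0.3522


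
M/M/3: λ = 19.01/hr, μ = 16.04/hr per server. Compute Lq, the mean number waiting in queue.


a = λ/μ = 1.1852; ρ = a/3 = 0.3951
P₀ = 0.298855
Lq = P₀·a^c·ρ / (c!·(1−ρ)²) = 0.298855·1.66469·0.3951/(6·0.36596)
= 0.08951

Final: 0.08951


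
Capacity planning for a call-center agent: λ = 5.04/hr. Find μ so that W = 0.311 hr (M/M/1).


W = 1/(μ−λ) ⇒ μ − λ = 1/W = 1/0.311 = 3.2154
μ = λ + 1/W = 5.04 + 3.2154 = 8.2554 per hr

Final: 8.2554 /hr


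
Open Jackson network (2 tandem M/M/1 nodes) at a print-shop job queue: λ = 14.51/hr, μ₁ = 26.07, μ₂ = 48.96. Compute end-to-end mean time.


Each node sees arrival rate λ = 14.51/hr (tandem ⇒ throughput preserved).
W₁ = 1/(μ₁−λ) = 1/(26.07−14.51) = 0.08651 hr
W₂ = 1/(μ₂−λ) = 1/(48.96−14.51) = 0.02903 hr
W_total = W₁ + W₂ = 0.08651 + 0.02903 = 0.11553 hr

Final: 0.11553 hr


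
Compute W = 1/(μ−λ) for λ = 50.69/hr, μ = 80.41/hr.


W = 1/(μ−λ) = 1/(80.41 − 50.69) = 1/29.72 = 0.03365 hr

Final: 0.03365 hr


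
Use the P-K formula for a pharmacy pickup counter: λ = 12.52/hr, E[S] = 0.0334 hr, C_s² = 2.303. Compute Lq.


ρ = λ·E[S] = 12.52·0.0334 = 0.4182
Lq = ρ²(1+C_s²)/(2(1−ρ)) = 0.1749·(1+2.303)/(2·0.5818)
= 0.1749·3.3030/1.1637 = 0.49634

Final: 0.49634


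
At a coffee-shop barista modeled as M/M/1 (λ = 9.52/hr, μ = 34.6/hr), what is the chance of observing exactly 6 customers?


ρ = 9.52/34.6 = 0.2751
P_n = (1−ρ)·ρ^n = (1 − 0.2751)·0.2751^6 = 0.7249·0.0004339 = 0.0003145

Final: 0.0003145


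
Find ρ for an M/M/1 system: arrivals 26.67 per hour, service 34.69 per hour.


ρ = λ/μ = 26.67/34.69 = 0.7688

Final: 0.7688


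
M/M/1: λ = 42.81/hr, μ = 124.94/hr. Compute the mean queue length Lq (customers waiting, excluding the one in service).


ρ = 42.81/124.94 = 0.3426
Lq = ρ²/(1−ρ) = 0.1174/0.6574 = 0.1786

Final: 0.1786


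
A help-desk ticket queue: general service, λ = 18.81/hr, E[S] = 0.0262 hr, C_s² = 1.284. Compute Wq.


ρ = λ·E[S] = 18.81·0.0262 = 0.4928
E[S²] = E[S]²(1+C_s²) = 0.0262²·(1+1.284) = 0.001568
Wq = λ·E[S²]/(2(1−ρ)) = 18.81·0.001568/(2·0.5072) = 0.02907 hr

Final: 0.02907 hr


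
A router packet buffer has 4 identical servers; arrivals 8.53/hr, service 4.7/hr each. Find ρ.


ρ = λ/(cμ) = 8.53/(4·4.7) = 8.53/18.80 = 0.4537

Final: 0.4537


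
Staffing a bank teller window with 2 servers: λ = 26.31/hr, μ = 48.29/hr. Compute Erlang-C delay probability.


a = λ/μ = 0.5448; ρ = a/2 = 0.2724
P₀ = 0.571812 (from M/M/c formula)
C(c,a) = [a^c/(c!(1−ρ))]·P₀ = [0.29684/(2·0.7276)]·0.571812
= 0.20399·0.571812 = 0.116645

Final: 0.116645


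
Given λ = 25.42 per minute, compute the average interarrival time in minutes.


Mean interarrival time = 1/λ = 1/25.42 minute = 0.03934 minute
In minutes: 0.03934 × 1 = 0.03934 min

Final: 0.03934 min


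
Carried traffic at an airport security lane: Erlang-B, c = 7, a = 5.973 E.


B(7,5.973) = 0.183297 (Erlang-B)
Carried load = a(1 − B) = 5.973·(1 − 0.183297) = 5.973·0.816703 = 4.8782 E

Final: 4.8782 Erlangs


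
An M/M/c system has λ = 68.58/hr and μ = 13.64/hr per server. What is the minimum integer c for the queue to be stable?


Stability requires cμ > λ ⇔ c > λ/μ.
λ/μ = 68.58/13.64 = 5.0279
Minimum integer c = ⌊5.0279⌋ + 1 = 6
Check: 6·13.64 = 81.84 > 68.58, while 5·13.64 = 68.20 ≤ 68.58

Final: 6 servers


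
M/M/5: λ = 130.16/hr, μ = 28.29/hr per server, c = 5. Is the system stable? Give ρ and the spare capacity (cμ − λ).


Total capacity cμ = 5·28.29 = 141.45/hr
ρ = λ/(cμ) = 130.16/141.45 = 0.9202
Stable ⇔ ρ < 1: YES
Spare capacity = cμ − λ = 141.45 − 130.16 = 11.29/hr

Final: ρ = 0.9202; stable; margin = 11.29/hr


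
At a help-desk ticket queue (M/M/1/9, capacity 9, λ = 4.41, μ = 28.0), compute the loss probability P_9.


ρ = λ/μ = 4.41/28.0 = 0.1575
P_K = (1−ρ)ρ^K/(1−ρ^(K+1)) = (0.8425·0.00000005964)/(1 − 0.000000009393)
= 0.00000005025/1.000000 = 0.00000005025

Final: 0.00000005025


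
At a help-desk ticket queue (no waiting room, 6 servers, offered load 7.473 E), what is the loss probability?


B(c,a) = (a^c/c!) / Σ_{k=0}^{c} a^k/k!
a^6/6! = 241.900852
Σ terms (k=0..6): 1.00000 + 7.47300 + 27.92286 + 69.55586 + 129.94773 + 194.21987 + 241.90085 = 672.020171
B = 241.900852/672.020171 = 0.359961

Final: 0.359961


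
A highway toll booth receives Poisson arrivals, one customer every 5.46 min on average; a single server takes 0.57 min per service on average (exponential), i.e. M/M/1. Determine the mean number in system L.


λ = 60/5.46 = 10.9890 /hr
μ = 60/0.57 = 105.2632 /hr
ρ = λ/μ = 10.9890/105.2632 = 0.1044
L = ρ/(1−ρ) = 0.1044/0.8956 = 0.1166

Final: 0.1166


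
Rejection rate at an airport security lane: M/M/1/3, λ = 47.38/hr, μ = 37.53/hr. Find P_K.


ρ = λ/μ = 47.38/37.53 = 1.2625
P_K = (1−ρ)ρ^K/(1−ρ^(K+1)) = (-0.2625·2.012100)/(1 − 2.540189)
= -0.528089/-1.540189 = 0.342873

Final: 0.342873


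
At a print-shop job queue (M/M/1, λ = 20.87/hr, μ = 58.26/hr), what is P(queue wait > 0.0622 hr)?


ρ = 20.87/58.26 = 0.3582
P(Wq > t) = ρ·e^{−(μ−λ)t} = 0.3582·e^{−2.3257}
= 0.3582·0.097719 = 0.035005

Final: 0.035005


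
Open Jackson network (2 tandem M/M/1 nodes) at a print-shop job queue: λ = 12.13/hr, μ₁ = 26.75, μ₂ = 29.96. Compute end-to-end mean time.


Each node sees arrival rate λ = 12.13/hr (tandem ⇒ throughput preserved).
W₁ = 1/(μ₁−λ) = 1/(26.75−12.13) = 0.06840 hr
W₂ = 1/(μ₂−λ) = 1/(29.96−12.13) = 0.05609 hr
W_total = W₁ + W₂ = 0.06840 + 0.05609 = 0.12448 hr

Final: 0.12448 hr


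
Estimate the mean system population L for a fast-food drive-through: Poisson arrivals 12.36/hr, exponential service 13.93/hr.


ρ = λ/μ = 12.36/13.93 = 0.8873
L = ρ/(1−ρ) = 0.8873/(1 − 0.8873) = 0.8873/0.1127 = 7.8726

Final: 7.8726


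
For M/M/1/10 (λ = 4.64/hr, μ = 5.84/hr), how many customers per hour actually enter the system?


ρ = 0.7945; P_K = (1−ρ)ρ^10/(1−ρ^11) = 0.022380
λ_eff = λ(1 − P_K) = 4.64·(1 − 0.022380) = 4.64·0.977620 = 4.5362 /hr

Final: 4.5362 /hr


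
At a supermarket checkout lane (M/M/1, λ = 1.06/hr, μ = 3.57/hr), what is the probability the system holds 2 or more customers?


ρ = 1.06/3.57 = 0.2969
P(N ≥ n) = ρ^n = 0.2969^2 = 0.088161

Final: 0.088161


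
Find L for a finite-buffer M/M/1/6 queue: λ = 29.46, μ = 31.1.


ρ = 29.46/31.1 = 0.9473
L = ρ[1 − (K+1)ρ^K + Kρ^(K+1)] / [(1−ρ)(1−ρ^(K+1))]
Numerator: 0.9473·(1 − 7·0.722494 + 6·0.684394) = 0.046331
Denominator: (0.05273)·(0.315606) = 0.016643
L = 0.046331/0.016643 = 2.7838

Final: 2.7838


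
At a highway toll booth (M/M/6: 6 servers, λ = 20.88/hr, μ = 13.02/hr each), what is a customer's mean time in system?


a = 1.6037; ρ = 0.2673; P₀ = 0.201077
Lq = P₀·a^c·ρ/(c!(1−ρ)²) = 0.002365
Wq = Lq/λ = 0.002365/20.88 = 0.0001133 hr
W = Wq + 1/μ = 0.0001133 + 0.07680 = 0.07692 hr

Final: 0.07692 hr


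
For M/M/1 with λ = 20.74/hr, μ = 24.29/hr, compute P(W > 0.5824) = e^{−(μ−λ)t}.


W ~ Exponential(μ−λ) for M/M/1.
μ − λ = 24.29 − 20.74 = 3.5500
P(W > t) = e^{−(μ−λ)t} = e^{−2.0675} = 0.126499

Final: 0.126499


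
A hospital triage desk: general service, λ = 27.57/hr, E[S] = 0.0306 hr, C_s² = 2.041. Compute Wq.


ρ = λ·E[S] = 27.57·0.0306 = 0.8436
E[S²] = E[S]²(1+C_s²) = 0.0306²·(1+2.041) = 0.002847
Wq = λ·E[S²]/(2(1−ρ)) = 27.57·0.002847/(2·0.1564) = 0.25104 hr

Final: 0.25104 hr
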